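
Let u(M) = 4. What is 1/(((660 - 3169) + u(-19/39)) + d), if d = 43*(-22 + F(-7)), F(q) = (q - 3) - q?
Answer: -1/3580 ≈ -0.00027933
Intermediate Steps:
F(q) = -3 (F(q) = (-3 + q) - q = -3)
d = -1075 (d = 43*(-22 - 3) = 43*(-25) = -1075)
1/(((660 - 3169) + u(-19/39)) + d) = 1/(((660 - 3169) + 4) - 1075) = 1/((-2509 + 4) - 1075) = 1/(-2505 - 1075) = 1/(-3580) = -1/3580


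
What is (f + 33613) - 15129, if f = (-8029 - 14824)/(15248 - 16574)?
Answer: 24532637/1326 ≈ 18501.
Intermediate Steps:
f = 22853/1326 (f = -22853/(-1326) = -22853*(-1/1326) = 22853/1326 ≈ 17.235)
(f + 33613) - 15129 = (22853/1326 + 33613) - 15129 = 44593691/1326 - 15129 = 24532637/1326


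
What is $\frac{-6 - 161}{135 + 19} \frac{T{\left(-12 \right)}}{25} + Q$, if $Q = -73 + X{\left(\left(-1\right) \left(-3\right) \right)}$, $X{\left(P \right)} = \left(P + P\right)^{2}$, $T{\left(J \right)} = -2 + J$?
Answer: $- \frac{10008}{275} \approx -36.393$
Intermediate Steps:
$X{\left(P \right)} = 4 P^{2}$ ($X{\left(P \right)} = \left(2 P\right)^{2} = 4 P^{2}$)
$Q = -37$ ($Q = -73 + 4 \left(\left(-1\right) \left(-3\right)\right)^{2} = -73 + 4 \cdot 3^{2} = -73 + 4 \cdot 9 = -73 + 36 = -37$)
$\frac{-6 - 161}{135 + 19} \frac{T{\left(-12 \right)}}{25} + Q = \frac{-6 - 161}{135 + 19} \frac{-2 - 12}{25} - 37 = - \frac{167}{154} \left(\left(-14\right) \frac{1}{25}\right) - 37 = \left(-167\right) \frac{1}{154} \left(- \frac{14}{25}\right) - 37 = \left(- \frac{167}{154}\right) \left(- \frac{14}{25}\right) - 37 = \frac{167}{275} - 37 = - \frac{10008}{275}$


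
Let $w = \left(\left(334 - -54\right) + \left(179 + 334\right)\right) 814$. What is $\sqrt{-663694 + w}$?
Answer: $2 \sqrt{17430} \approx 264.05$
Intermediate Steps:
$w = 733414$ ($w = \left(\left(334 + 54\right) + 513\right) 814 = \left(388 + 513\right) 814 = 901 \cdot 814 = 733414$)
$\sqrt{-663694 + w} = \sqrt{-663694 + 733414} = \sqrt{69720} = 2 \sqrt{17430}$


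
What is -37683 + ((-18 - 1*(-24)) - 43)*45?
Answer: -39348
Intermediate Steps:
-37683 + ((-18 - 1*(-24)) - 43)*45 = -37683 + ((-18 + 24) - 43)*45 = -37683 + (6 - 43)*45 = -37683 - 37*45 = -37683 - 1665 = -39348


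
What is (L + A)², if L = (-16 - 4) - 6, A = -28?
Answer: 2916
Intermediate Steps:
L = -26 (L = -20 - 6 = -26)
(L + A)² = (-26 - 28)² = (-54)² = 2916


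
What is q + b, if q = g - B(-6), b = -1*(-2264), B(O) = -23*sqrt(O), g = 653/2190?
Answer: 4958813/2190 + 23*I*sqrt(6) ≈ 2264.3 + 56.338*I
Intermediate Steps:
g = 653/2190 (g = 653*(1/2190) = 653/2190 ≈ 0.29817)
b = 2264
q = 653/2190 + 23*I*sqrt(6) (q = 653/2190 - (-23)*sqrt(-6) = 653/2190 - (-23)*I*sqrt(6) = 653/2190 + 23*I*sqrt(6) ≈ 0.29817 + 56.338*I)
q + b = (653/2190 + 23*I*sqrt(6)) + 2264 = 4958813/2190 + 23*I*sqrt(6)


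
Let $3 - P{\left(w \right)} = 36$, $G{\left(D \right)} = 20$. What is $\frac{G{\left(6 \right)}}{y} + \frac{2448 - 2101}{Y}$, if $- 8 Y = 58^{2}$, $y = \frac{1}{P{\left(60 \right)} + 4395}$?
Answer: $\frac{73368146}{841} \approx 87239.0$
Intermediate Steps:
$P{\left(w \right)} = -33$ ($P{\left(w \right)} = 3 - 36 = -33$)
$y = \frac{1}{4362}$ ($y = \frac{1}{-33 + 4395} = \frac{1}{4362} \approx 0.00022925$)
$Y = - \frac{841}{2}$ ($Y = - \frac{58^{2}}{8} = \left(- \frac{1}{8}\right) 3364 = - \frac{841}{2} \approx -420.5$)
$\frac{G{\left(6 \right)}}{y} + \frac{2448 - 2101}{Y} = 20 \frac{1}{\frac{1}{4362}} + \frac{2448 - 2101}{- \frac{841}{2}} = 20 \cdot 4362 + 347 \left(- \frac{2}{841}\right) = 87240 - \frac{694}{841} = \frac{73368146}{841}$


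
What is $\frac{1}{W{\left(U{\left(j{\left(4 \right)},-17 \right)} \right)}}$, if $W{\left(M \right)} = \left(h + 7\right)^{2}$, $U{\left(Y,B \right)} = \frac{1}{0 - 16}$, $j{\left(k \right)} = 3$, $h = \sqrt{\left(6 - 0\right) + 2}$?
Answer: $\frac{57}{1681} - \frac{28 \sqrt{2}}{1681} \approx 0.010352$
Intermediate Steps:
$h = 2 \sqrt{2}$ ($h = \sqrt{\left(6 + 0\right) + 2} = \sqrt{6 + 2} = \sqrt{8} = 2 \sqrt{2} \approx 2.8284$)
$U{\left(Y,B \right)} = - \frac{1}{16}$ ($U{\left(Y,B \right)} = \frac{1}{-16} = - \frac{1}{16}$)
$W{\left(M \right)} = \left(7 + 2 \sqrt{2}\right)^{2}$ ($W{\left(M \right)} = \left(2 \sqrt{2} + 7\right)^{2} = \left(7 + 2 \sqrt{2}\right)^{2}$)
$\frac{1}{W{\left(U{\left(j{\left(4 \right)},-17 \right)} \right)}} = \frac{1}{57 + 28 \sqrt{2}}$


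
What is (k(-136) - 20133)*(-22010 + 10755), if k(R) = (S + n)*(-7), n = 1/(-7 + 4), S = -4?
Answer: 678766540/3 ≈ 2.2626e+8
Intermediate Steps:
n = -⅓ (n = 1/(-3) = -⅓ ≈ -0.33333)
k(R) = 91/3 (k(R) = (-4 - ⅓)*(-7) = -13/3*(-7) = 91/3)
(k(-136) - 20133)*(-22010 + 10755) = (91/3 - 20133)*(-22010 + 10755) = -60308/3*(-11255) = 678766540/3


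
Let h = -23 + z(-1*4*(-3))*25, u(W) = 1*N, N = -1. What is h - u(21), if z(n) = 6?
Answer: 128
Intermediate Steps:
u(W) = -1 (u(W) = 1*(-1) = -1)
h = 127 (h = -23 + 6*25 = -23 + 150 = 127)
h - u(21) = 127 - 1*(-1) = 127 + 1 = 128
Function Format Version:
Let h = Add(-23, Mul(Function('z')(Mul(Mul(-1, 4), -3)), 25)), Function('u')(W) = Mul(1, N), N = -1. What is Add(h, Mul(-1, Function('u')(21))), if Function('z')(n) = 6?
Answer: 128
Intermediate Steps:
Function('u')(W) = -1 (Function('u')(W) = Mul(1, -1) = -1)
h = 127 (h = Add(-23, Mul(6, 25)) = Add(-23, 150) = 127)
Add(h, Mul(-1, Function('u')(21))) = Add(127, Mul(-1, -1)) = Add(127, 1) = 128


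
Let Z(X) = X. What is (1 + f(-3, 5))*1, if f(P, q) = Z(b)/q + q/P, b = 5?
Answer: ⅓ ≈ 0.33333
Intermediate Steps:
f(P, q) = 5/q + q/P
(1 + f(-3, 5))*1 = (1 + (5/5 + 5/(-3)))*1 = (1 + (5*(⅕) + 5*(-⅓)))*1 = (1 + (1 - 5/3))*1 = (1 - ⅔)*1 = (⅓)*1 = ⅓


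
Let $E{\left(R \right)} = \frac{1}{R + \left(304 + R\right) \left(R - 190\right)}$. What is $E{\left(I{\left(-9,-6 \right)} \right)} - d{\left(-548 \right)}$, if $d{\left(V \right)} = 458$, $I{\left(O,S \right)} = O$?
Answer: $- \frac{26891013}{58714} \approx -458.0$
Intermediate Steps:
$E{\left(R \right)} = \frac{1}{R + \left(-190 + R\right) \left(304 + R\right)}$ ($E{\left(R \right)} = \frac{1}{R + \left(304 + R\right) \left(-190 + R\right)} = \frac{1}{R + \left(-190 + R\right) \left(304 + R\right)}$)
$E{\left(I{\left(-9,-6 \right)} \right)} - d{\left(-548 \right)} = \frac{1}{-57760 + \left(-9\right)^{2} + 115 \left(-9\right)} - 458 = \frac{1}{-57760 + 81 - 1035} - 458 = \frac{1}{-58714} - 458 = - \frac{1}{58714} - 458 = - \frac{26891013}{58714}$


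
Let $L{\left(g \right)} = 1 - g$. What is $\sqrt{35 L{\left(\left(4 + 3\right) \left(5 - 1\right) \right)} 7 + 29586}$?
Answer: $\sqrt{22971} \approx 151.56$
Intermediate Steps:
$\sqrt{35 L{\left(\left(4 + 3\right) \left(5 - 1\right) \right)} 7 + 29586} = \sqrt{35 \left(1 - \left(4 + 3\right) \left(5 - 1\right)\right) 7 + 29586} = \sqrt{35 \left(1 - 7 \cdot 4\right) 7 + 29586} = \sqrt{35 \left(1 - 28\right) 7 + 29586} = \sqrt{35 \left(-27\right) 7 + 29586} = \sqrt{\left(-945\right) 7 + 29586} = \sqrt{-6615 + 29586} = \sqrt{22971}$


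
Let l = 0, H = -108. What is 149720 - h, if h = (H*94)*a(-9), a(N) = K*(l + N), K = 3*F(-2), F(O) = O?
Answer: 697928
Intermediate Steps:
K = -6 (K = 3*(-2) = -6)
a(N) = -6*N (a(N) = -6*(0 + N) = -6*N)
h = -548208 (h = (-108*94)*(-6*(-9)) = -10152*54 = -548208)
149720 - h = 149720 - 1*(-548208) = 149720 + 548208 = 697928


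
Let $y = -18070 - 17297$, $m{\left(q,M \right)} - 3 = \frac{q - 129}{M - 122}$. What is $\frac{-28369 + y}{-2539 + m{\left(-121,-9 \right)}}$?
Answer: $\frac{4174708}{165983} \approx 25.151$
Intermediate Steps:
$m{\left(q,M \right)} = 3 + \frac{-129 + q}{-122 + M}$ ($m{\left(q,M \right)} = 3 + \frac{q - 129}{M - 122} = 3 + \frac{-129 + q}{-122 + M}$)
$y = -35367$
$\frac{-28369 + y}{-2539 + m{\left(-121,-9 \right)}} = \frac{-28369 - 35367}{-2539 + \frac{-495 - 121 + 3 \left(-9\right)}{-122 - 9}} = - \frac{63736}{-2539 + \frac{-495 - 121 - 27}{-131}} = - \frac{63736}{-2539 - - \frac{643}{131}} = - \frac{63736}{-2539 + \frac{643}{131}} = - \frac{63736}{- \frac{331966}{131}} = \left(-63736\right) \left(- \frac{131}{331966}\right) = \frac{4174708}{165983}$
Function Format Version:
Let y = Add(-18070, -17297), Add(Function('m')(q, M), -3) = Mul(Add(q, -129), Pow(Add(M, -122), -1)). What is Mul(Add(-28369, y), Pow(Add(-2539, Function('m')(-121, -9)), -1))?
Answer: Rational(4174708, 165983) ≈ 25.151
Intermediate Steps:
Function('m')(q, M) = Add(3, Mul(Pow(Add(-122, M), -1), Add(-129, q))) (Function('m')(q, M) = Add(3, Mul(Add(q, -129), Pow(Add(M, -122), -1))) = Add(3, Mul(Add(-129, q), Pow(Add(-122, M), -1))) = Add(3, Mul(Pow(Add(-122, M), -1), Add(-129, q))))
y = -35367
Mul(Add(-28369, y), Pow(Add(-2539, Function('m')(-121, -9)), -1)) = Mul(Add(-28369, -35367), Pow(Add(-2539, Mul(Pow(Add(-122, -9), -1), Add(-495, -121, Mul(3, -9)))), -1)) = Mul(-63736, Pow(Add(-2539, Mul(Pow(-131, -1), Add(-495, -121, -27))), -1)) = Mul(-63736, Pow(Add(-2539, Mul(Rational(-1, 131), -643)), -1)) = Mul(-63736, Pow(Add(-2539, Rational(643, 131)), -1)) = Mul(-63736, Pow(Rational(-331966, 131), -1)) = Mul(-63736, Rational(-131, 331966)) = Rational(4174708, 165983)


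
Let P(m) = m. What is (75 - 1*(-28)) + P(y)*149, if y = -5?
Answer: -642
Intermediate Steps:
(75 - 1*(-28)) + P(y)*149 = (75 - 1*(-28)) - 5*149 = (75 + 28) - 745 = 103 - 745 = -642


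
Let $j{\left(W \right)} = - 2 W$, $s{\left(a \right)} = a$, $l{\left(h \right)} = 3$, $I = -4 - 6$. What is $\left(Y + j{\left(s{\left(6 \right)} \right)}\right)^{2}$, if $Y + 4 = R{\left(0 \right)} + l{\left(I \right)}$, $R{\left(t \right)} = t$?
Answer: $169$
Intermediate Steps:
$I = -10$ ($I = -4 - 6 = -10$)
$Y = -1$ ($Y = -4 + \left(0 + 3\right) = -4 + 3 = -1$)
$\left(Y + j{\left(s{\left(6 \right)} \right)}\right)^{2} = \left(-1 - 12\right)^{2} = \left(-13\right)^{2} = 169$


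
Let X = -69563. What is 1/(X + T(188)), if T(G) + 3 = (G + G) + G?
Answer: -1/69002 ≈ -1.4492e-5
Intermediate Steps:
T(G) = -3 + 3*G (T(G) = -3 + ((G + G) + G) = -3 + (2*G + G) = -3 + 3*G)
1/(X + T(188)) = 1/(-69563 + (-3 + 3*188)) = 1/(-69563 + (-3 + 564)) = 1/(-69563 + 561) = 1/(-69002) = -1/69002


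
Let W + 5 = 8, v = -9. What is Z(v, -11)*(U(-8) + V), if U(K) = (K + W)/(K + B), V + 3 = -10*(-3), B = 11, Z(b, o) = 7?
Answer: 532/3 ≈ 177.33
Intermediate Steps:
W = 3 (W = -5 + 8 = 3)
V = 27 (V = -3 - 10*(-3) = -3 + 30 = 27)
U(K) = (3 + K)/(11 + K) (U(K) = (K + 3)/(K + 11) = (3 + K)/(11 + K))
Z(v, -11)*(U(-8) + V) = 7*((3 - 8)/(11 - 8) + 27) = 7*(-5/3 + 27) = 7*(76/3) = 532/3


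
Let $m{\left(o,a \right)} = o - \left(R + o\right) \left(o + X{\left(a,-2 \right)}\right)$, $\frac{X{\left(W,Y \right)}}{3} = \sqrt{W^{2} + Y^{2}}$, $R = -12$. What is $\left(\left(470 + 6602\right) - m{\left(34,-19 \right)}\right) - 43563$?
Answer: $-35777 + 66 \sqrt{365} \approx -34516.0$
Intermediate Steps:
$X{\left(W,Y \right)} = 3 \sqrt{W^{2} + Y^{2}}$
$m{\left(o,a \right)} = o - \left(-12 + o\right) \left(o + 3 \sqrt{4 + a^{2}}\right)$ ($m{\left(o,a \right)} = o - \left(-12 + o\right) \left(o + 3 \sqrt{a^{2} + \left(-2\right)^{2}}\right) = o - \left(-12 + o\right) \left(o + 3 \sqrt{a^{2} + 4}\right) = o - \left(-12 + o\right) \left(o + 3 \sqrt{4 + a^{2}}\right)$)
$\left(\left(470 + 6602\right) - m{\left(34,-19 \right)}\right) - 43563 = \left(\left(470 + 6602\right) - \left(- 34^{2} + 13 \cdot 34 + 36 \sqrt{4 + \left(-19\right)^{2}} - 102 \sqrt{4 + \left(-19\right)^{2}}\right)\right) - 43563 = \left(7072 - \left(\left(-1\right) 1156 + 442 + 36 \sqrt{4 + 361} - 102 \sqrt{4 + 361}\right)\right) - 43563 = \left(7072 - \left(-1156 + 442 + 36 \sqrt{365} - 102 \sqrt{365}\right)\right) - 43563 = \left(7072 - \left(-714 - 66 \sqrt{365}\right)\right) - 43563 = \left(7072 + \left(714 + 66 \sqrt{365}\right)\right) - 43563 = \left(7786 + 66 \sqrt{365}\right) - 43563 = -35777 + 66 \sqrt{365}$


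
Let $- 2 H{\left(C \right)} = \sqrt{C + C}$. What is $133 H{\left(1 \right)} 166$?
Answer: $- 11039 \sqrt{2} \approx -15612.0$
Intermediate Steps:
$H{\left(C \right)} = - \frac{\sqrt{2} \sqrt{C}}{2}$ ($H{\left(C \right)} = - \frac{\sqrt{C + C}}{2} = - \frac{\sqrt{2 C}}{2} = - \frac{\sqrt{2} \sqrt{C}}{2}$)
$133 H{\left(1 \right)} 166 = 133 \left(- \frac{\sqrt{2} \sqrt{1}}{2}\right) 166 = 133 \left(\left(- \frac{1}{2}\right) \sqrt{2} \cdot 1\right) 166 = 133 \left(- \frac{\sqrt{2}}{2}\right) 166 = - \frac{133 \sqrt{2}}{2} \cdot 166 = - 11039 \sqrt{2}$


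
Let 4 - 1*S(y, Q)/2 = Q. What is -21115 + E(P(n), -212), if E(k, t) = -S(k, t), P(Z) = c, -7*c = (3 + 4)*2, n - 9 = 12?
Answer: -21547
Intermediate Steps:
n = 21 (n = 9 + 12 = 21)
S(y, Q) = 8 - 2*Q
c = -2 (c = -(3 + 4)*2/7 = -2 ≈ -2.0000)
P(Z) = -2
E(k, t) = -8 + 2*t (E(k, t) = -(8 - 2*t) = -8 + 2*t)
-21115 + E(P(n), -212) = -21115 + (-8 + 2*(-212)) = -21115 + (-8 - 424) = -21115 - 432 = -21547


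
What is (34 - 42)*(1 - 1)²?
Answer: 0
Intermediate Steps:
(34 - 42)*(1 - 1)² = -8*0² = -8*0 = 0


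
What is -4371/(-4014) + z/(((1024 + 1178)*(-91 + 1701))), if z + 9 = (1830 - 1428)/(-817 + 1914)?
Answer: 134914649171/123895816260 ≈ 1.0889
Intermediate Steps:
z = -9471/1097 (z = -9 + (1830 - 1428)/(-817 + 1914) = -9 + 402/1097 = -9471/1097 ≈ -8.6335)
-4371/(-4014) + z/(((1024 + 1178)*(-91 + 1701))) = -4371/(-4014) - 9471*1/((-91 + 1701)*(1024 + 1178))/1097 = -4371*(-1/4014) - 9471/(1097*(2202*1610)) = 1457/1338 - 9471/1097/3545220 = 1457/1338 - 9471/1097*1/3545220 = 1457/1338 - 451/185195540 = 134914649171/123895816260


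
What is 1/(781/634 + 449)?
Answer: 634/285447 ≈ 0.0022211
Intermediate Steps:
1/(781/634 + 449) = 1/(285447/634) = 634/285447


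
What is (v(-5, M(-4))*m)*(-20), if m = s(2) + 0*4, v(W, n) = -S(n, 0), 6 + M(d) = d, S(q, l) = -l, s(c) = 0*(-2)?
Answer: 0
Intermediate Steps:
s(c) = 0
M(d) = -6 + d
v(W, n) = 0 (v(W, n) = -(-1)*0 = -1*0 = 0)
m = 0 (m = 0 + 0*4 = 0 + 0 = 0)
(v(-5, M(-4))*m)*(-20) = (0*0)*(-20) = 0*(-20) = 0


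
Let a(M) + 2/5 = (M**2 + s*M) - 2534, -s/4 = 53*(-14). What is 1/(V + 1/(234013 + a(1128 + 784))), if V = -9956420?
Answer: -47810193/476018361789055 ≈ -1.0044e-7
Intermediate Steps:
s = 2968 (s = -212*(-14) = -4*(-742) = 2968)
a(M) = -12672/5 + M**2 + 2968*M (a(M) = -2/5 + ((M**2 + 2968*M) - 2534) = -2/5 + (-2534 + M**2 + 2968*M) = -12672/5 + M**2 + 2968*M)
1/(V + 1/(234013 + a(1128 + 784))) = 1/(-9956420 + 1/(234013 + (-12672/5 + (1128 + 784)**2 + 2968*(1128 + 784)))) = 1/(-9956420 + 1/(234013 + (-12672/5 + 1912**2 + 2968*1912))) = 1/(-9956420 + 1/(234013 + (-12672/5 + 3655744 + 5674816))) = 1/(-9956420 + 1/(234013 + 46640128/5)) = 1/(-9956420 + 1/(47810193/5)) = 1/(-9956420 + 5/47810193) = 1/(-476018361789055/47810193) = -47810193/476018361789055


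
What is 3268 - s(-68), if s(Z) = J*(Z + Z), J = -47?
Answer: -3124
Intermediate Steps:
s(Z) = -94*Z (s(Z) = -47*(Z + Z) = -94*Z)
3268 - s(-68) = 3268 - (-94)*(-68) = 3268 - 1*6392 = 3268 - 6392 = -3124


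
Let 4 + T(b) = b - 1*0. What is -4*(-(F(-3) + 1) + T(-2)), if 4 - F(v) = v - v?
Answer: 44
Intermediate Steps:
F(v) = 4 (F(v) = 4 - (v - v) = 4 - 1*0 = 4 + 0 = 4)
T(b) = -4 + b (T(b) = -4 + (b - 1*0) = -4 + (b + 0) = -4 + b)
-4*(-(F(-3) + 1) + T(-2)) = -4*(-(4 + 1) + (-4 - 2)) = -4*(-1*5 - 6) = -4*(-5 - 6) = -4*(-11) = 44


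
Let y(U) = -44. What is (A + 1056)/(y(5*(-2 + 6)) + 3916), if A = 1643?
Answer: 2699/3872 ≈ 0.69706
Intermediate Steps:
(A + 1056)/(y(5*(-2 + 6)) + 3916) = (1643 + 1056)/(-44 + 3916) = 2699/3872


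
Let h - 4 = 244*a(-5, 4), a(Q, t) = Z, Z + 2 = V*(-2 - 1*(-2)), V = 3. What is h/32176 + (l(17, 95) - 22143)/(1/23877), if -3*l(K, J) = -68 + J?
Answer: -4254659057497/8044 ≈ -5.2892e+8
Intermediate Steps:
l(K, J) = 68/3 - J/3 (l(K, J) = -(-68 + J)/3 = 68/3 - J/3)
Z = -2 (Z = -2 + 3*(-2 - 1*(-2)) = -2 + 3*(-2 + 2) = -2 + 3*0 = -2 + 0 = -2)
a(Q, t) = -2
h = -484 (h = 4 + 244*(-2) = 4 - 488 = -484)
h/32176 + (l(17, 95) - 22143)/(1/23877) = -484/32176 + ((68/3 - 1/3*95) - 22143)/(1/23877) = -484*1/32176 + ((68/3 - 95/3) - 22143)/(1/23877) = -121/8044 + (-9 - 22143)*23877 = -121/8044 - 22152*23877 = -121/8044 - 528923304 = -4254659057497/8044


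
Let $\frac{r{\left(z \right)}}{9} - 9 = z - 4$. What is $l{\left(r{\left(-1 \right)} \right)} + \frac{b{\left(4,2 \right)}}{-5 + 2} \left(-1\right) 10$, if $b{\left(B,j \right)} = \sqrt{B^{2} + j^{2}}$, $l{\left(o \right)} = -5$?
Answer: $-5 + \frac{20 \sqrt{5}}{3} \approx 9.9071$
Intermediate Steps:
$r{\left(z \right)} = 45 + 9 z$ ($r{\left(z \right)} = 81 + 9 \left(z - 4\right) = 81 + 9 \left(-4 + z\right) = 81 + \left(-36 + 9 z\right) = 45 + 9 z$)
$l{\left(r{\left(-1 \right)} \right)} + \frac{b{\left(4,2 \right)}}{-5 + 2} \left(-1\right) 10 = -5 + \frac{\sqrt{4^{2} + 2^{2}}}{-5 + 2} \left(-1\right) 10 = -5 + \frac{\sqrt{16 + 4}}{-3} \left(-1\right) 10 = -5 + - \frac{\sqrt{20}}{3} \left(-1\right) 10 = -5 + - \frac{2 \sqrt{5}}{3} \left(-1\right) 10 = -5 + \frac{2 \sqrt{5}}{3} \cdot 10 = -5 + \frac{20 \sqrt{5}}{3}$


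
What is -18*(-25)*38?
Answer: 17100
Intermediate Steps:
-18*(-25)*38 = -(-450)*38 = -1*(-17100) = 17100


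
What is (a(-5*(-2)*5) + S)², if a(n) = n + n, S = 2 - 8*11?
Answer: 196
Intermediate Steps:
S = -86 (S = 2 - 88 = -86)
a(n) = 2*n
(a(-5*(-2)*5) + S)² = (2*(-5*(-2)*5) - 86)² = (2*(10*5) - 86)² = (2*50 - 86)² = (100 - 86)² = 14² = 196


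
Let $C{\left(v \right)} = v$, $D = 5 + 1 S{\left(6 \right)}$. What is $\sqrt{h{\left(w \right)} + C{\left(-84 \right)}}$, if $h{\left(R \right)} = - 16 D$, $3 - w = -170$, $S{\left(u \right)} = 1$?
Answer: $6 i \sqrt{5} \approx 13.416 i$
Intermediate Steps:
$w = 173$ ($w = 3 - -170 = 3 + 170 = 173$)
$D = 6$ ($D = 5 + 1 \cdot 1 = 5 + 1 = 6$)
$h{\left(R \right)} = -96$ ($h{\left(R \right)} = \left(-16\right) 6 = -96$)
$\sqrt{h{\left(w \right)} + C{\left(-84 \right)}} = \sqrt{-96 - 84} = \sqrt{-180} = 6 i \sqrt{5}$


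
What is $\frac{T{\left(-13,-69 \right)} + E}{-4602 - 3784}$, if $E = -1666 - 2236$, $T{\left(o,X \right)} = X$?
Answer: $\frac{3971}{8386} \approx 0.47353$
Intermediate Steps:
$E = -3902$ ($E = -1666 - 2236 = -3902$)
$\frac{T{\left(-13,-69 \right)} + E}{-4602 - 3784} = \frac{-69 - 3902}{-4602 - 3784} = - \frac{3971}{-8386} = \left(-3971\right) \left(- \frac{1}{8386}\right) = \frac{3971}{8386}$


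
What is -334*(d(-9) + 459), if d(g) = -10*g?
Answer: -183366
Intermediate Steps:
-334*(d(-9) + 459) = -334*(-10*(-9) + 459) = -334*(90 + 459) = -334*549 = -183366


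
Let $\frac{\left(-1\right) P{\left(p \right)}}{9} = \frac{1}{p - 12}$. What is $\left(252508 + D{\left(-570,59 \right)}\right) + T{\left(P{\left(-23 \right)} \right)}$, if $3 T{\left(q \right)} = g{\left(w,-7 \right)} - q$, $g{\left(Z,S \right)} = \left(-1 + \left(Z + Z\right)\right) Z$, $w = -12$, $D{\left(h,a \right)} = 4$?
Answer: $\frac{8841417}{35} \approx 2.5261 \cdot 10^{5}$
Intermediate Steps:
$g{\left(Z,S \right)} = Z \left(-1 + 2 Z\right)$ ($g{\left(Z,S \right)} = \left(-1 + 2 Z\right) Z = Z \left(-1 + 2 Z\right)$)
$P{\left(p \right)} = - \frac{9}{-12 + p}$ ($P{\left(p \right)} = - \frac{9}{p - 12} = - \frac{9}{-12 + p}$)
$T{\left(q \right)} = 100 - \frac{q}{3}$ ($T{\left(q \right)} = \frac{- 12 \left(-1 + 2 \left(-12\right)\right) - q}{3} = \frac{- 12 \left(-1 - 24\right) - q}{3} = \frac{\left(-12\right) \left(-25\right) - q}{3} = \frac{300 - q}{3} = 100 - \frac{q}{3}$)
$\left(252508 + D{\left(-570,59 \right)}\right) + T{\left(P{\left(-23 \right)} \right)} = \left(252508 + 4\right) + \left(100 - \frac{\left(-9\right) \frac{1}{-12 - 23}}{3}\right) = 252512 + \left(100 - \frac{\left(-9\right) \frac{1}{-35}}{3}\right) = 252512 + \left(100 - \frac{\left(-9\right) \left(- \frac{1}{35}\right)}{3}\right) = 252512 + \left(100 - \frac{3}{35}\right) = 252512 + \frac{3497}{35} = \frac{8841417}{35}$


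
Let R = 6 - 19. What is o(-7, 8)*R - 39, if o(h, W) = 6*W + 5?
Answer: -728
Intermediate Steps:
R = -13
o(h, W) = 5 + 6*W
o(-7, 8)*R - 39 = (5 + 6*8)*(-13) - 39 = (5 + 48)*(-13) - 39 = 53*(-13) - 39 = -689 - 39 = -728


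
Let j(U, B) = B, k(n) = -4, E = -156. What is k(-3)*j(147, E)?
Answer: 624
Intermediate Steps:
k(-3)*j(147, E) = -4*(-156) = 624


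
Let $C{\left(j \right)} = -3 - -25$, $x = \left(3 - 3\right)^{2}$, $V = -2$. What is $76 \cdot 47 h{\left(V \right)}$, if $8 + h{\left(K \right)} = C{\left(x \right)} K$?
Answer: $-185744$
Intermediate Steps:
$x = 0$ ($x = 0^{2} = 0$)
$C{\left(j \right)} = 22$ ($C{\left(j \right)} = -3 + 25 = 22$)
$h{\left(K \right)} = -8 + 22 K$
$76 \cdot 47 h{\left(V \right)} = 76 \cdot 47 \left(-8 + 22 \left(-2\right)\right) = 3572 \left(-8 - 44\right) = 3572 \left(-52\right) = -185744$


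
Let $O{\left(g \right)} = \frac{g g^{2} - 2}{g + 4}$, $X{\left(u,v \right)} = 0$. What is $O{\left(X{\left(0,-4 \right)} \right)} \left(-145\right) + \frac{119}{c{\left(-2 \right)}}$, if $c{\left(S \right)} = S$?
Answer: $13$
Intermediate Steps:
$O{\left(g \right)} = \frac{-2 + g^{3}}{4 + g}$ ($O{\left(g \right)} = \frac{g^{3} - 2}{4 + g} = \frac{-2 + g^{3}}{4 + g}$)
$O{\left(X{\left(0,-4 \right)} \right)} \left(-145\right) + \frac{119}{c{\left(-2 \right)}} = \frac{-2 + 0^{3}}{4 + 0} \left(-145\right) + \frac{119}{-2} = \frac{-2 + 0}{4} \left(-145\right) + 119 \left(- \frac{1}{2}\right) = \frac{1}{4} \left(-2\right) \left(-145\right) - \frac{119}{2} = \left(- \frac{1}{2}\right) \left(-145\right) - \frac{119}{2} = \frac{145}{2} - \frac{119}{2} = 13$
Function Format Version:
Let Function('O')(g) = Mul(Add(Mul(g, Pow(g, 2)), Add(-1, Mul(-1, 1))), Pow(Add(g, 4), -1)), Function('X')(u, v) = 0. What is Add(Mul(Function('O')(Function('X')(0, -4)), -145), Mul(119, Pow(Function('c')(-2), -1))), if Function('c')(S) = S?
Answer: 13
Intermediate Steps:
Function('O')(g) = Mul(Pow(Add(4, g), -1), Add(-2, Pow(g, 3))) (Function('O')(g) = Mul(Add(Pow(g, 3), Add(-1, -1)), Pow(Add(4, g), -1)) = Mul(Add(Pow(g, 3), -2), Pow(Add(4, g), -1)) = Mul(Add(-2, Pow(g, 3)), Pow(Add(4, g), -1)) = Mul(Pow(Add(4, g), -1), Add(-2, Pow(g, 3))))
Add(Mul(Function('O')(Function('X')(0, -4)), -145), Mul(119, Pow(Function('c')(-2), -1))) = Add(Mul(Mul(Pow(Add(4, 0), -1), Add(-2, Pow(0, 3))), -145), Mul(119, Pow(-2, -1))) = Add(Mul(Mul(Pow(4, -1), Add(-2, 0)), -145), Mul(119, Rational(-1, 2))) = Add(Mul(Mul(Rational(1, 4), -2), -145), Rational(-119, 2)) = Add(Mul(Rational(-1, 2), -145), Rational(-119, 2)) = Add(Rational(145, 2), Rational(-119, 2)) = 13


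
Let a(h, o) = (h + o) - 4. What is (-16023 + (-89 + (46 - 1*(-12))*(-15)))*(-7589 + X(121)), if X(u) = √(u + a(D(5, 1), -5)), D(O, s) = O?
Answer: 128876398 - 50946*√13 ≈ 1.2869e+8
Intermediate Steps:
a(h, o) = -4 + h + o
X(u) = √(-4 + u) (X(u) = √(u + (-4 + 5 - 5)) = √(u - 4) = √(-4 + u))
(-16023 + (-89 + (46 - 1*(-12))*(-15)))*(-7589 + X(121)) = (-16023 + (-89 + (46 - 1*(-12))*(-15)))*(-7589 + √(-4 + 121)) = (-16023 + (-89 + (46 + 12)*(-15)))*(-7589 + √117) = (-16023 + (-89 + 58*(-15)))*(-7589 + 3*√13) = (-16023 + (-89 - 870))*(-7589 + 3*√13) = (-16023 - 959)*(-7589 + 3*√13) = -16982*(-7589 + 3*√13) = 128876398 - 50946*√13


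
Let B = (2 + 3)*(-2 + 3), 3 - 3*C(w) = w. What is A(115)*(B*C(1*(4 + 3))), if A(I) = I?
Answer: -2300/3 ≈ -766.67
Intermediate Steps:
C(w) = 1 - w/3
B = 5 (B = 5*1 = 5)
A(115)*(B*C(1*(4 + 3))) = 115*(5*(1 - (4 + 3)/3)) = 115*(5*(1 - 7/3)) = 115*(5*(-4/3)) = 115*(-20/3) = -2300/3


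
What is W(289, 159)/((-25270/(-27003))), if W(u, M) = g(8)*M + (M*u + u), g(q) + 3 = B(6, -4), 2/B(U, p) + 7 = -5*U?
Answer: 45713729739/934990 ≈ 48892.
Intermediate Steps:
B(U, p) = 2/(-7 - 5*U)
g(q) = -113/37 (g(q) = -3 - 2/(7 + 5*6) = -3 - 2/(7 + 30) = -3 - 2/37 = -113/37)
W(u, M) = u - 113*M/37 + M*u (W(u, M) = -113*M/37 + (M*u + u) = -113*M/37 + (u + M*u) = u - 113*M/37 + M*u)
W(289, 159)/((-25270/(-27003))) = (289 - 113/37*159 + 159*289)/((-25270/(-27003))) = (289 - 17967/37 + 45951)/((-25270*(-1/27003))) = 1692913/(37*(25270/27003)) = (1692913/37)*(27003/25270) = 45713729739/934990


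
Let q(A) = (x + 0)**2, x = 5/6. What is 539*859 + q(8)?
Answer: 16668061/36 ≈ 4.6300e+5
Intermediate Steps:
x = 5/6 (x = 5*(1/6) = 5/6 ≈ 0.83333)
q(A) = 25/36 (q(A) = (5/6 + 0)**2 = (5/6)**2 = 25/36)
539*859 + q(8) = 539*859 + 25/36 = 463001 + 25/36 = 16668061/36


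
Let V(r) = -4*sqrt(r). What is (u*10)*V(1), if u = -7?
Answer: 280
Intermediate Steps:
(u*10)*V(1) = (-7*10)*(-4*sqrt(1)) = -(-280) = -70*(-4) = 280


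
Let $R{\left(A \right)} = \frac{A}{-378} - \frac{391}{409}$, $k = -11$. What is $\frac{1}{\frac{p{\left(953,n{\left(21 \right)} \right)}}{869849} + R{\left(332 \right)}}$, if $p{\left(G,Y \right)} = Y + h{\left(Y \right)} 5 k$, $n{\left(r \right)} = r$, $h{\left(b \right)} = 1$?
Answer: $- \frac{67240197549}{123341127491} \approx -0.54516$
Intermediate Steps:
$p{\left(G,Y \right)} = -55 + Y$ ($p{\left(G,Y \right)} = Y + 1 \cdot 5 \left(-11\right) = Y + 5 \left(-11\right) = Y - 55 = -55 + Y$)
$R{\left(A \right)} = - \frac{391}{409} - \frac{A}{378}$ ($R{\left(A \right)} = A \left(- \frac{1}{378}\right) - \frac{391}{409} = - \frac{A}{378} - \frac{391}{409} = - \frac{391}{409} - \frac{A}{378}$)
$\frac{1}{\frac{p{\left(953,n{\left(21 \right)} \right)}}{869849} + R{\left(332 \right)}} = \frac{1}{\frac{-55 + 21}{869849} - \frac{141793}{77301}} = \frac{1}{\left(-34\right) \frac{1}{869849} - \frac{141793}{77301}} = \frac{1}{- \frac{34}{869849} - \frac{141793}{77301}} = \frac{1}{- \frac{123341127491}{67240197549}} = - \frac{67240197549}{123341127491}$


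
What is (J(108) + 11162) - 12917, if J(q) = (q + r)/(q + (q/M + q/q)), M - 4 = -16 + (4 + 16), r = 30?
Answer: -429699/245 ≈ -1753.9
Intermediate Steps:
M = 8 (M = 4 + (-16 + (4 + 16)) = 4 + (-16 + 20) = 4 + 4 = 8)
J(q) = (30 + q)/(1 + 9*q/8) (J(q) = (q + 30)/(q + (q/8 + q/q)) = (30 + q)/(q + (q*(⅛) + 1)) = (30 + q)/(q + (q/8 + 1)) = (30 + q)/(q + (1 + q/8)) = (30 + q)/(1 + 9*q/8))
(J(108) + 11162) - 12917 = (8*(30 + 108)/(8 + 9*108) + 11162) - 12917 = (8*138/(8 + 972) + 11162) - 12917 = (8*138/980 + 11162) - 12917 = (8*(1/980)*138 + 11162) - 12917 = (276/245 + 11162) - 12917 = 2734966/245 - 12917 = -429699/245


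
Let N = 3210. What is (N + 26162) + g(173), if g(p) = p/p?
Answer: 29373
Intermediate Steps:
g(p) = 1
(N + 26162) + g(173) = (3210 + 26162) + 1 = 29372 + 1 = 29373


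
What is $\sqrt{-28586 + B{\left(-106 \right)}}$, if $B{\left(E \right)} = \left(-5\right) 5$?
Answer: $51 i \sqrt{11} \approx 169.15 i$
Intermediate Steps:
$B{\left(E \right)} = -25$
$\sqrt{-28586 + B{\left(-106 \right)}} = \sqrt{-28586 - 25} = \sqrt{-28611} = 51 i \sqrt{11}$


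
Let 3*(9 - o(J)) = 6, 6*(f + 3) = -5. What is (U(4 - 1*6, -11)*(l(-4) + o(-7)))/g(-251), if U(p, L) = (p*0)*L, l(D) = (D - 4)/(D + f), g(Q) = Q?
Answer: 0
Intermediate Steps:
f = -23/6 (f = -3 + (⅙)*(-5) = -3 - ⅚ = -23/6 ≈ -3.8333)
o(J) = 7 (o(J) = 9 - ⅓*6 = 9 - 2 = 7)
l(D) = (-4 + D)/(-23/6 + D) (l(D) = (D - 4)/(D - 23/6) = (-4 + D)/(-23/6 + D))
U(p, L) = 0 (U(p, L) = 0*L = 0)
(U(4 - 1*6, -11)*(l(-4) + o(-7)))/g(-251) = (0*(6*(-4 - 4)/(-23 + 6*(-4)) + 7))/(-251) = (0*(6*(-8)/(-23 - 24) + 7))*(-1/251) = (0*(6*(-8)/(-47) + 7))*(-1/251) = (0*(6*(-1/47)*(-8) + 7))*(-1/251) = (0*(48/47 + 7))*(-1/251) = (0*(377/47))*(-1/251) = 0*(-1/251) = 0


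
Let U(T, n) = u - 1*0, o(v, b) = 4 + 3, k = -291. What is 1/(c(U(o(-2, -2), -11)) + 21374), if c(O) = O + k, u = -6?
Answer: 1/21077 ≈ 4.7445e-5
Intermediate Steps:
o(v, b) = 7
U(T, n) = -6 (U(T, n) = -6 - 1*0 = -6 + 0 = -6)
c(O) = -291 + O (c(O) = O - 291 = -291 + O)
1/(c(U(o(-2, -2), -11)) + 21374) = 1/((-291 - 6) + 21374) = 1/(-297 + 21374) = 1/21077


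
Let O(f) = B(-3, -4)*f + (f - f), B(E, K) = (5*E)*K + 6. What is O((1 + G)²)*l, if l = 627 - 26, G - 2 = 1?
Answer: 634656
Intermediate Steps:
G = 3 (G = 2 + 1 = 3)
B(E, K) = 6 + 5*E*K (B(E, K) = 5*E*K + 6 = 6 + 5*E*K)
l = 601
O(f) = 66*f (O(f) = (6 + 5*(-3)*(-4))*f + (f - f) = (6 + 60)*f + 0 = 66*f + 0 = 66*f)
O((1 + G)²)*l = (66*(1 + 3)²)*601 = (66*4²)*601 = (66*16)*601 = 1056*601 = 634656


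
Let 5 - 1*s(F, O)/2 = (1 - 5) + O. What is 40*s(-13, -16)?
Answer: 2000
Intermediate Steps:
s(F, O) = 18 - 2*O (s(F, O) = 10 - 2*((1 - 5) + O) = 10 - 2*(-4 + O) = 10 + (8 - 2*O) = 18 - 2*O)
40*s(-13, -16) = 40*(18 - 2*(-16)) = 40*(18 + 32) = 40*50 = 2000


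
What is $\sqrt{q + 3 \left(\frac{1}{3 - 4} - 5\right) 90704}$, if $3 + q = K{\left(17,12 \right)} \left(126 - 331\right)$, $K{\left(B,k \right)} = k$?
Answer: $i \sqrt{1635135} \approx 1278.7 i$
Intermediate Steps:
$q = -2463$ ($q = -3 + 12 \left(126 - 331\right) = -3 + 12 \left(-205\right) = -3 - 2460 = -2463$)
$\sqrt{q + 3 \left(\frac{1}{3 - 4} - 5\right) 90704} = \sqrt{-2463 + 3 \left(\frac{1}{3 - 4} - 5\right) 90704} = \sqrt{-2463 + 3 \left(\frac{1}{-1} - 5\right) 90704} = \sqrt{-2463 + 3 \left(-1 - 5\right) 90704} = \sqrt{-2463 + 3 \left(-6\right) 90704} = \sqrt{-2463 - 1632672} = \sqrt{-1635135} = i \sqrt{1635135}$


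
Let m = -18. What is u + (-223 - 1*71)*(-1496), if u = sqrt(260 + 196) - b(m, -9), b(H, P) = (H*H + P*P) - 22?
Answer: 439441 + 2*sqrt(114) ≈ 4.3946e+5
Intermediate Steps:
b(H, P) = -22 + H**2 + P**2 (b(H, P) = (H**2 + P**2) - 22 = -22 + H**2 + P**2)
u = -383 + 2*sqrt(114) (u = sqrt(260 + 196) - (-22 + (-18)**2 + (-9)**2) = sqrt(456) - (-22 + 324 + 81) = 2*sqrt(114) - 1*383 = 2*sqrt(114) - 383 = -383 + 2*sqrt(114) ≈ -361.65)
u + (-223 - 1*71)*(-1496) = (-383 + 2*sqrt(114)) + (-223 - 1*71)*(-1496) = (-383 + 2*sqrt(114)) + (-223 - 71)*(-1496) = (-383 + 2*sqrt(114)) - 294*(-1496) = (-383 + 2*sqrt(114)) + 439824 = 439441 + 2*sqrt(114)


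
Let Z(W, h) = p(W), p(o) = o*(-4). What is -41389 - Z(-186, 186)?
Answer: -42133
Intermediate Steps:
p(o) = -4*o
Z(W, h) = -4*W
-41389 - Z(-186, 186) = -41389 - (-4)*(-186) = -41389 - 1*744 = -41389 - 744 = -42133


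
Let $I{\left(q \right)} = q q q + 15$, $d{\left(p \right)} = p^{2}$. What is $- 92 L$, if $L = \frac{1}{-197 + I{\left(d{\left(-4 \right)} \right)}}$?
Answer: $- \frac{46}{1957} \approx -0.023505$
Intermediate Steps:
$I{\left(q \right)} = 15 + q^{3}$ ($I{\left(q \right)} = q^{2} q + 15 = q^{3} + 15 = 15 + q^{3}$)
$L = \frac{1}{3914}$ ($L = \frac{1}{-197 + \left(15 + \left(\left(-4\right)^{2}\right)^{3}\right)} = \frac{1}{-197 + \left(15 + 16^{3}\right)} = \frac{1}{-197 + \left(15 + 4096\right)} = \frac{1}{-197 + 4111} = \frac{1}{3914} \approx 0.00025549$)
$- 92 L = \left(-92\right) \frac{1}{3914} = - \frac{46}{1957}$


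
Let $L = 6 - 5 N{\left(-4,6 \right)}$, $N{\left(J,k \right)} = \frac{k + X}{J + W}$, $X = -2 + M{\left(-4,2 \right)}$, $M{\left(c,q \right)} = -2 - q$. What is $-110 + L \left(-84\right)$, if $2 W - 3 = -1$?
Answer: $-614$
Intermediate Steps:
$W = 1$ ($W = \frac{3}{2} + \frac{1}{2} \left(-1\right) = \frac{3}{2} - \frac{1}{2} = 1$)
$X = -6$ ($X = -2 - 4 = -6$)
$N{\left(J,k \right)} = \frac{-6 + k}{1 + J}$ ($N{\left(J,k \right)} = \frac{k - 6}{J + 1} = \frac{-6 + k}{1 + J}$)
$L = 6$ ($L = 6 - 5 \frac{-6 + 6}{1 - 4} = 6 - 5 \frac{1}{-3} \cdot 0 = 6 - 5 \left(\left(- \frac{1}{3}\right) 0\right) = 6 - 0 = 6 + 0 = 6$)
$-110 + L \left(-84\right) = -110 + 6 \left(-84\right) = -110 - 504 = -614$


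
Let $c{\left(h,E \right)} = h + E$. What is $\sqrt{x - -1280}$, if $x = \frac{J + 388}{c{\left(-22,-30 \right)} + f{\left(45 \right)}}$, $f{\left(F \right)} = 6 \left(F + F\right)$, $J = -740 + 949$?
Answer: $\frac{\sqrt{76278914}}{244} \approx 35.794$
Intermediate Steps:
$J = 209$
$f{\left(F \right)} = 12 F$ ($f{\left(F \right)} = 6 \cdot 2 F = 12 F$)
$c{\left(h,E \right)} = E + h$
$x = \frac{597}{488}$ ($x = \frac{209 + 388}{\left(-30 - 22\right) + 12 \cdot 45} = \frac{597}{-52 + 540} = \frac{597}{488} \approx 1.2234$)
$\sqrt{x - -1280} = \sqrt{\frac{597}{488} - -1280} = \sqrt{\frac{597}{488} + 1280} = \sqrt{\frac{625237}{488}} = \frac{\sqrt{76278914}}{244}$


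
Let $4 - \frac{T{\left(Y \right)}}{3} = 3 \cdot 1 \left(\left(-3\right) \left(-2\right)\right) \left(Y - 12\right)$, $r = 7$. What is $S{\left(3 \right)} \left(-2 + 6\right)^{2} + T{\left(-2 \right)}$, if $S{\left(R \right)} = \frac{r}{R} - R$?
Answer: $\frac{2272}{3} \approx 757.33$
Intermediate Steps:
$T{\left(Y \right)} = 660 - 54 Y$ ($T{\left(Y \right)} = 12 - 3 \cdot 3 \cdot 1 \left(\left(-3\right) \left(-2\right)\right) \left(Y - 12\right) = 12 - 3 \cdot 3 \cdot 6 \left(-12 + Y\right) = 12 - 3 \cdot 18 \left(-12 + Y\right) = 12 - 3 \left(-216 + 18 Y\right) = 12 - \left(-648 + 54 Y\right) = 660 - 54 Y$)
$S{\left(R \right)} = - R + \frac{7}{R}$ ($S{\left(R \right)} = \frac{7}{R} - R = - R + \frac{7}{R}$)
$S{\left(3 \right)} \left(-2 + 6\right)^{2} + T{\left(-2 \right)} = \left(\left(-1\right) 3 + \frac{7}{3}\right) \left(-2 + 6\right)^{2} + \left(660 - -108\right) = \left(-3 + 7 \cdot \frac{1}{3}\right) 4^{2} + \left(660 + 108\right) = \left(-3 + \frac{7}{3}\right) 16 + 768 = \left(- \frac{2}{3}\right) 16 + 768 = - \frac{32}{3} + 768 = \frac{2272}{3}$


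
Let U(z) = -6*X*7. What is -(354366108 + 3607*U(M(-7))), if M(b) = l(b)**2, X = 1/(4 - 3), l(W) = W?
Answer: -354214614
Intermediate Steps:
X = 1 (X = 1/1 = 1)
M(b) = b**2
U(z) = -42 (U(z) = -6*1*7 = -6*7 = -42)
-(354366108 + 3607*U(M(-7))) = -3607/(1/(-42 + 98244)) = -3607/(1/98202) = -3607/1/98202 = -3607*98202 = -354214614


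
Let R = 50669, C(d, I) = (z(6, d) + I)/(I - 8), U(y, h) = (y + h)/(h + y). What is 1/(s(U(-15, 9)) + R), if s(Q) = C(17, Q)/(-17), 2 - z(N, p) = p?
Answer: 17/861371 ≈ 1.9736e-5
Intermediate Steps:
z(N, p) = 2 - p
U(y, h) = 1 (U(y, h) = (h + y)/(h + y) = 1)
C(d, I) = (2 + I - d)/(-8 + I) (C(d, I) = ((2 - d) + I)/(I - 8) = (2 + I - d)/(-8 + I))
s(Q) = -(-15 + Q)/(17*(-8 + Q)) (s(Q) = ((2 + Q - 1*17)/(-8 + Q))/(-17) = ((2 + Q - 17)/(-8 + Q))*(-1/17) = ((-15 + Q)/(-8 + Q))*(-1/17) = -(-15 + Q)/(17*(-8 + Q)))
1/(s(U(-15, 9)) + R) = 1/((15 - 1*1)/(17*(-8 + 1)) + 50669) = 1/((1/17)*(15 - 1)/(-7) + 50669) = 1/((1/17)*(-1/7)*14 + 50669) = 1/(-2/17 + 50669) = 1/(861371/17) = 17/861371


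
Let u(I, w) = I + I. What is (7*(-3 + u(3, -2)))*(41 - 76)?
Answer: -735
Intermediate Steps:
u(I, w) = 2*I
(7*(-3 + u(3, -2)))*(41 - 76) = (7*(-3 + 2*3))*(41 - 76) = (7*(-3 + 6))*(-35) = (7*3)*(-35) = 21*(-35) = -735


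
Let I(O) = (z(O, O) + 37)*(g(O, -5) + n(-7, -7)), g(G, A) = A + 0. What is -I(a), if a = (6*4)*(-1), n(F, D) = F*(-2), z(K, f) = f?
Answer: -117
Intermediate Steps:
g(G, A) = A
n(F, D) = -2*F
a = -24 (a = 24*(-1) = -24)
I(O) = 333 + 9*O (I(O) = (O + 37)*(-5 - 2*(-7)) = (37 + O)*(-5 + 14) = (37 + O)*9 = 333 + 9*O)
-I(a) = -(333 + 9*(-24)) = -(333 - 216) = -1*117 = -117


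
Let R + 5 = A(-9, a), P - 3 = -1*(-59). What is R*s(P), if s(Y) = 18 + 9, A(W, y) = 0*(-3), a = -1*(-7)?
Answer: -135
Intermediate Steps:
P = 62 (P = 3 - 1*(-59) = 3 + 59 = 62)
a = 7
A(W, y) = 0
s(Y) = 27
R = -5 (R = -5 + 0 = -5)
R*s(P) = -5*27 = -135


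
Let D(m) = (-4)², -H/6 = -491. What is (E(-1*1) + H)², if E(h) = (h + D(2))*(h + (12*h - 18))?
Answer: 6155361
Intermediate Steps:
H = 2946 (H = -6*(-491) = 2946)
D(m) = 16
E(h) = (-18 + 13*h)*(16 + h) (E(h) = (h + 16)*(h + (12*h - 18)) = (16 + h)*(h + (-18 + 12*h)) = (16 + h)*(-18 + 13*h) = (-18 + 13*h)*(16 + h))
(E(-1*1) + H)² = ((-288 + 13*(-1*1)² + 190*(-1*1)) + 2946)² = ((-288 + 13*(-1)² + 190*(-1)) + 2946)² = ((-288 + 13*1 - 190) + 2946)² = ((-288 + 13 - 190) + 2946)² = (-465 + 2946)² = 2481² = 6155361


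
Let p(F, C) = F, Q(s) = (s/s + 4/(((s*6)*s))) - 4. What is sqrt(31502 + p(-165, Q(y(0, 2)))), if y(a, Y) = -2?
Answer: sqrt(31337) ≈ 177.02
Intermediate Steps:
Q(s) = -3 + 2/(3*s**2) (Q(s) = (1 + 4/(((6*s)*s))) - 4 = (1 + 4/((6*s**2))) - 4 = (1 + 4*(1/(6*s**2))) - 4 = (1 + 2/(3*s**2)) - 4 = -3 + 2/(3*s**2))
sqrt(31502 + p(-165, Q(y(0, 2)))) = sqrt(31502 - 165) = sqrt(31337)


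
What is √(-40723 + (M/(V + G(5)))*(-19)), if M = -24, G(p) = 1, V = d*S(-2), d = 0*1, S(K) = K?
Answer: I*√40267 ≈ 200.67*I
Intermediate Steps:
d = 0
V = 0 (V = 0*(-2) = 0)
√(-40723 + (M/(V + G(5)))*(-19)) = √(-40723 + (-24/(0 + 1))*(-19)) = √(-40723 + (-24/1)*(-19)) = √(-40723 + (1*(-24))*(-19)) = √(-40723 - 24*(-19)) = √(-40723 + 456) = √(-40267) = I*√40267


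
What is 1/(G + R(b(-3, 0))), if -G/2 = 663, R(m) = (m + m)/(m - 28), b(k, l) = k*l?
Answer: -1/1326 ≈ -0.00075415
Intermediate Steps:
R(m) = 2*m/(-28 + m) (R(m) = (2*m)/(-28 + m) = 2*m/(-28 + m))
G = -1326 (G = -2*663 = -1326)
1/(G + R(b(-3, 0))) = 1/(-1326 + 2*(-3*0)/(-28 - 3*0)) = 1/(-1326 + 2*0/(-28 + 0)) = 1/(-1326 + 2*0/(-28)) = 1/(-1326 + 2*0*(-1/28)) = 1/(-1326 + 0) = 1/(-1326) = -1/1326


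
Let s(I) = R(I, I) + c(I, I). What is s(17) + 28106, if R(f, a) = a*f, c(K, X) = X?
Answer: 28412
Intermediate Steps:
s(I) = I + I**2 (s(I) = I*I + I = I**2 + I = I + I**2)
s(17) + 28106 = 17*(1 + 17) + 28106 = 17*18 + 28106 = 306 + 28106 = 28412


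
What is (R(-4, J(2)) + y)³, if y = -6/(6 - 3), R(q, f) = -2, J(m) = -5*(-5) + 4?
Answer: -64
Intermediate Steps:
J(m) = 29 (J(m) = 25 + 4 = 29)
y = -2 (y = -6/3 = -6*⅓ = -2)
(R(-4, J(2)) + y)³ = (-2 - 2)³ = (-4)³ = -64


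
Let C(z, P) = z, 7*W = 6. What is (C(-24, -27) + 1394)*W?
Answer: 8220/7 ≈ 1174.3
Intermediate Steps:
W = 6/7 (W = (⅐)*6 = 6/7 ≈ 0.85714)
(C(-24, -27) + 1394)*W = (-24 + 1394)*(6/7) = 1370*(6/7) = 8220/7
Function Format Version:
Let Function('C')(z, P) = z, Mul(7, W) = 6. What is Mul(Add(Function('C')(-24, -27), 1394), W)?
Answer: Rational(8220, 7) ≈ 1174.3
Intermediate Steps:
W = Rational(6, 7) (W = Mul(Rational(1, 7), 6) = Rational(6, 7) ≈ 0.85714)
Mul(Add(Function('C')(-24, -27), 1394), W) = Mul(Add(-24, 1394), Rational(6, 7)) = Mul(1370, Rational(6, 7)) = Rational(8220, 7)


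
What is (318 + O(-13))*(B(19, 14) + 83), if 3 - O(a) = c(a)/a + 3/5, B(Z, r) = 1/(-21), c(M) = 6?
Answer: 931568/35 ≈ 26616.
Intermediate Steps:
B(Z, r) = -1/21
O(a) = 12/5 - 6/a (O(a) = 3 - (6/a + 3/5) = 3 - (6/a + 3*(⅕)) = 3 - (6/a + ⅗) = 3 - (⅗ + 6/a) = 3 + (-⅗ - 6/a) = 12/5 - 6/a)
(318 + O(-13))*(B(19, 14) + 83) = (318 + (12/5 - 6/(-13)))*(-1/21 + 83) = (318 + (12/5 - 6*(-1/13)))*(1742/21) = (318 + (12/5 + 6/13))*(1742/21) = (318 + 186/65)*(1742/21) = (20856/65)*(1742/21) = 931568/35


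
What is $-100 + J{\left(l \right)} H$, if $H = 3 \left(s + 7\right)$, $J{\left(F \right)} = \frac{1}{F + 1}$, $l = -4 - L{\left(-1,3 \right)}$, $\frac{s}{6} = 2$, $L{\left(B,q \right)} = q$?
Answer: $- \frac{219}{2} \approx -109.5$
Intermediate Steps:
$s = 12$ ($s = 6 \cdot 2 = 12$)
$l = -7$ ($l = -4 - 3 = -7$)
$J{\left(F \right)} = \frac{1}{1 + F}$
$H = 57$ ($H = 3 \left(12 + 7\right) = 3 \cdot 19 = 57$)
$-100 + J{\left(l \right)} H = -100 + \frac{1}{1 - 7} \cdot 57 = -100 + \frac{1}{-6} \cdot 57 = -100 - \frac{19}{2} = - \frac{219}{2}$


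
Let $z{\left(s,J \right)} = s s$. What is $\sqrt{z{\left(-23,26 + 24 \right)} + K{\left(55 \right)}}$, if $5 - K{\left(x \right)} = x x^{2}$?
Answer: $i \sqrt{165841} \approx 407.24 i$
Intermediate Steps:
$z{\left(s,J \right)} = s^{2}$
$K{\left(x \right)} = 5 - x^{3}$ ($K{\left(x \right)} = 5 - x x^{2} = 5 - x^{3}$)
$\sqrt{z{\left(-23,26 + 24 \right)} + K{\left(55 \right)}} = \sqrt{\left(-23\right)^{2} + \left(5 - 55^{3}\right)} = \sqrt{529 + \left(5 - 166375\right)} = \sqrt{529 - 166370} = \sqrt{-165841} = i \sqrt{165841}$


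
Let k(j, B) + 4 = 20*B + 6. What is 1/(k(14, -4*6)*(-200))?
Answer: 1/95600 ≈ 1.0460e-5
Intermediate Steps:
k(j, B) = 2 + 20*B (k(j, B) = -4 + (20*B + 6) = -4 + (6 + 20*B) = 2 + 20*B)
1/(k(14, -4*6)*(-200)) = 1/((2 + 20*(-4*6))*(-200)) = 1/((2 + 20*(-24))*(-200)) = 1/((2 - 480)*(-200)) = 1/(-478*(-200)) = 1/95600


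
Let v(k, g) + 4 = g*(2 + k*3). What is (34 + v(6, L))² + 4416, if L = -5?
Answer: 9316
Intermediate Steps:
v(k, g) = -4 + g*(2 + 3*k) (v(k, g) = -4 + g*(2 + k*3) = -4 + g*(2 + 3*k))
(34 + v(6, L))² + 4416 = (34 + (-4 + 2*(-5) + 3*(-5)*6))² + 4416 = (34 + (-4 - 10 - 90))² + 4416 = (34 - 104)² + 4416 = (-70)² + 4416 = 4900 + 4416 = 9316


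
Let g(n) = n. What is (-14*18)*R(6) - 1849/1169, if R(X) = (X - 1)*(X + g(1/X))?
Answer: -9084979/1169 ≈ -7771.6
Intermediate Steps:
R(X) = (-1 + X)*(X + 1/X) (R(X) = (X - 1)*(X + 1/X) = (-1 + X)*(X + 1/X))
(-14*18)*R(6) - 1849/1169 = (-14*18)*(1 + 6² - 1*6 - 1/6) - 1849/1169 = -252*(1 + 36 - 6 - 1*⅙) - 1849*1/1169 = -252*(1 + 36 - 6 - ⅙) - 1849/1169 = -252*185/6 - 1849/1169 = -7770 - 1849/1169 = -9084979/1169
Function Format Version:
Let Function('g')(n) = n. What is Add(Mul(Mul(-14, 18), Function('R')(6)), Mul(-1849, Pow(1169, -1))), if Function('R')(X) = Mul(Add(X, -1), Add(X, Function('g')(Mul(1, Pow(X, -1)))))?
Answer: Rational(-9084979, 1169) ≈ -7771.6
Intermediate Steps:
Function('R')(X) = Mul(Add(-1, X), Add(X, Pow(X, -1))) (Function('R')(X) = Mul(Add(X, -1), Add(X, Mul(1, Pow(X, -1)))) = Mul(Add(-1, X), Add(X, Pow(X, -1))))
Add(Mul(Mul(-14, 18), Function('R')(6)), Mul(-1849, Pow(1169, -1))) = Add(Mul(Mul(-14, 18), Add(1, Pow(6, 2), Mul(-1, 6), Mul(-1, Pow(6, -1)))), Mul(-1849, Pow(1169, -1))) = Add(Mul(-252, Add(1, 36, -6, Mul(-1, Rational(1, 6)))), Mul(-1849, Rational(1, 1169))) = Add(Mul(-252, Add(1, 36, -6, Rational(-1, 6))), Rational(-1849, 1169)) = Add(Mul(-252, Rational(185, 6)), Rational(-1849, 1169)) = Add(-7770, Rational(-1849, 1169)) = Rational(-9084979, 1169)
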